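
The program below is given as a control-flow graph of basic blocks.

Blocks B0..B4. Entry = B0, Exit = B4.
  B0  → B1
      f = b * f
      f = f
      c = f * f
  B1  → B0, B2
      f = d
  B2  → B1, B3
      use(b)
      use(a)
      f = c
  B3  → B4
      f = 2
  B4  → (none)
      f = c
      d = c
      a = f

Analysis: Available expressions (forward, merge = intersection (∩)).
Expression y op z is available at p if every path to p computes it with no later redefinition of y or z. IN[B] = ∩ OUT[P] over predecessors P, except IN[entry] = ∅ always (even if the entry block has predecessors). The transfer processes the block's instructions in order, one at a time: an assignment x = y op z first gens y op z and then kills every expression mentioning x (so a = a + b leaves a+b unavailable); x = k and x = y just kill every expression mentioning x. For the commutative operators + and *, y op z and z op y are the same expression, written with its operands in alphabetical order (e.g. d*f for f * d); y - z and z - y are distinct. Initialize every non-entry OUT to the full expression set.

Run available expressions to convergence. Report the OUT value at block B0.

Answer: {f*f}

Working:
Converged values:
  B0: | IN={} | OUT={f*f}
  B1: | IN={} | OUT={}
  B2: | IN={} | OUT={}
  B3: | IN={} | OUT={}
  B4: | IN={} | OUT={}

Merge at B0 (entry node, so the boundary value {} is joined with the incoming edge(s)): IN[B0] = {} ∩ OUT[B1] = {}
Applying B0's transfer function to that IN value gives OUT[B0] (row B0 above).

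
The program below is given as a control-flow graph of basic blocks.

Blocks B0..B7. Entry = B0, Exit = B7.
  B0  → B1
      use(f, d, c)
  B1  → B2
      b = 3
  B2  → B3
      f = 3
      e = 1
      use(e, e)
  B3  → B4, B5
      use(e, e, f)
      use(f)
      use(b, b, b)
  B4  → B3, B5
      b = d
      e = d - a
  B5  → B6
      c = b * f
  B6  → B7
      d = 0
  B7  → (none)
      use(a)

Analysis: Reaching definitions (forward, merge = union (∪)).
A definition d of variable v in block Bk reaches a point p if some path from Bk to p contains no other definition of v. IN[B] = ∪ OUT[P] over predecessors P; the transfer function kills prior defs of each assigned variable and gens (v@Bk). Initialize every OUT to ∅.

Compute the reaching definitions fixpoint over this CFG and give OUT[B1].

Answer: {b@B1}

Trace:
Fixpoint table:
  B0: | IN={} | OUT={}
  B1: | IN={} | OUT={b@B1}
  B2: | IN={b@B1} | OUT={b@B1, e@B2, f@B2}
  B3: | IN={b@B1, b@B4, e@B2, e@B4, f@B2} | OUT={b@B1, b@B4, e@B2, e@B4, f@B2}
  B4: | IN={b@B1, b@B4, e@B2, e@B4, f@B2} | OUT={b@B4, e@B4, f@B2}
  B5: | IN={b@B1, b@B4, e@B2, e@B4, f@B2} | OUT={b@B1, b@B4, c@B5, e@B2, e@B4, f@B2}
  B6: | IN={b@B1, b@B4, c@B5, e@B2, e@B4, f@B2} | OUT={b@B1, b@B4, c@B5, d@B6, e@B2, e@B4, f@B2}
  B7: | IN={b@B1, b@B4, c@B5, d@B6, e@B2, e@B4, f@B2} | OUT={b@B1, b@B4, c@B5, d@B6, e@B2, e@B4, f@B2}

Merge at B1: IN[B1] = OUT[B0] = {}
Applying B1's transfer function to that IN value gives OUT[B1] (row B1 above).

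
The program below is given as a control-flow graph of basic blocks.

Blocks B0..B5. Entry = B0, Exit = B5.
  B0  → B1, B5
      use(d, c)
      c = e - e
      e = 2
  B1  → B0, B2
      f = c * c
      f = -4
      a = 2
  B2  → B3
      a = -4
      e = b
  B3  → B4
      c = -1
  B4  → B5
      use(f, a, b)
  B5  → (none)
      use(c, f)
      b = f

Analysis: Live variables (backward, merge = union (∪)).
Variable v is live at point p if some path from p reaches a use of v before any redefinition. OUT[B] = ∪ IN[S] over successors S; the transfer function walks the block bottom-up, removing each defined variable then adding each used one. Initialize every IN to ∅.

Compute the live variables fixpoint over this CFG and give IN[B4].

Per-block solution:
  B0: | IN={b, c, d, e, f} | OUT={b, c, d, e, f}
  B1: | IN={b, c, d, e} | OUT={b, c, d, e, f}
  B2: | IN={b, f} | OUT={a, b, f}
  B3: | IN={a, b, f} | OUT={a, b, c, f}
  B4: | IN={a, b, c, f} | OUT={c, f}
  B5: | IN={c, f} | OUT={}

Merge at B4: OUT[B4] = IN[B5] = {c, f}
Applying B4's transfer function to that OUT value gives IN[B4] (row B4 above).

Answer: {a, b, c, f}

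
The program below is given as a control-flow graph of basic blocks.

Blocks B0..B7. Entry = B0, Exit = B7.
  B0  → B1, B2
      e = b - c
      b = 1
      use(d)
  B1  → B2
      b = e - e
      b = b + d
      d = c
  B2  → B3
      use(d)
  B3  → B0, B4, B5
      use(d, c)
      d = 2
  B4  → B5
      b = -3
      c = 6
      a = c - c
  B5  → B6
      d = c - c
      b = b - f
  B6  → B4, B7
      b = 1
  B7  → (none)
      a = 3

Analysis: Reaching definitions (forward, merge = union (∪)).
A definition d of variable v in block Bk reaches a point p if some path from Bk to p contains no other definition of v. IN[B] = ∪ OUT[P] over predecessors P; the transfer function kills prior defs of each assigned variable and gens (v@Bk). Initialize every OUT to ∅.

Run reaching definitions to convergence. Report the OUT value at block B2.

Fixpoint table:
  B0: | IN={b@B0, b@B1, d@B3, e@B0} | OUT={b@B0, d@B3, e@B0}
  B1: | IN={b@B0, d@B3, e@B0} | OUT={b@B1, d@B1, e@B0}
  B2: | IN={b@B0, b@B1, d@B1, d@B3, e@B0} | OUT={b@B0, b@B1, d@B1, d@B3, e@B0}
  B3: | IN={b@B0, b@B1, d@B1, d@B3, e@B0} | OUT={b@B0, b@B1, d@B3, e@B0}
  B4: | IN={a@B4, b@B0, b@B1, b@B6, c@B4, d@B3, d@B5, e@B0} | OUT={a@B4, b@B4, c@B4, d@B3, d@B5, e@B0}
  B5: | IN={a@B4, b@B0, b@B1, b@B4, c@B4, d@B3, d@B5, e@B0} | OUT={a@B4, b@B5, c@B4, d@B5, e@B0}
  B6: | IN={a@B4, b@B5, c@B4, d@B5, e@B0} | OUT={a@B4, b@B6, c@B4, d@B5, e@B0}
  B7: | IN={a@B4, b@B6, c@B4, d@B5, e@B0} | OUT={a@B7, b@B6, c@B4, d@B5, e@B0}

Merge at B2: IN[B2] = OUT[B0] ⊔ OUT[B1] = {b@B0, b@B1, d@B1, d@B3, e@B0}
Applying B2's transfer function to that IN value gives OUT[B2] (row B2 above).

Answer: {b@B0, b@B1, d@B1, d@B3, e@B0}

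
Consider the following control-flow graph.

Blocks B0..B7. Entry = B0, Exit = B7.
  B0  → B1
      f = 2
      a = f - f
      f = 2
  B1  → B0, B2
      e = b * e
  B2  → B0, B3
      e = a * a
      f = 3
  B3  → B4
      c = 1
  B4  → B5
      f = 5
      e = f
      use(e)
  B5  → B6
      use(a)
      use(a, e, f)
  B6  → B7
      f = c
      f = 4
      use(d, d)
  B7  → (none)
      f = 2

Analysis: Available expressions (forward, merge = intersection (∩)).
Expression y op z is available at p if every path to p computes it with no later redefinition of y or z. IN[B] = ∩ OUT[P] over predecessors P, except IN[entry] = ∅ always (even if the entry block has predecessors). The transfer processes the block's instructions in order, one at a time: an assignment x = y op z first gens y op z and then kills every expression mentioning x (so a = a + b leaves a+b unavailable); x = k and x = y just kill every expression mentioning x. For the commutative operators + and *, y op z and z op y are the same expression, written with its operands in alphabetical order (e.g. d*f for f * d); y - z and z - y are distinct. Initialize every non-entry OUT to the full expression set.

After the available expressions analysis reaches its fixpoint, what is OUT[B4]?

Converged values:
  B0:  IN={}  OUT={}
  B1:  IN={}  OUT={}
  B2:  IN={}  OUT={a*a}
  B3:  IN={a*a}  OUT={a*a}
  B4:  IN={a*a}  OUT={a*a}
  B5:  IN={a*a}  OUT={a*a}
  B6:  IN={a*a}  OUT={a*a}
  B7:  IN={a*a}  OUT={a*a}

Merge at B4: IN[B4] = OUT[B3] = {a*a}
Applying B4's transfer function to that IN value gives OUT[B4] (row B4 above).

Answer: {a*a}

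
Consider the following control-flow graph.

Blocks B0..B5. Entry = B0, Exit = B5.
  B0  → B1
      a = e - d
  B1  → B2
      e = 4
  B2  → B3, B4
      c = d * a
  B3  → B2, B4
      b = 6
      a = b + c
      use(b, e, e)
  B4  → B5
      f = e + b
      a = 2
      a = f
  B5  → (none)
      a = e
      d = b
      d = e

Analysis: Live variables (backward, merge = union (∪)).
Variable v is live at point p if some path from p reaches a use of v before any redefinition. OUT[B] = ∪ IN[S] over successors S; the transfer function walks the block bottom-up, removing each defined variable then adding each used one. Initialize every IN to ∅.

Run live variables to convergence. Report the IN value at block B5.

Answer: {b, e}

Trace:
Converged values:
  B0: | IN={b, d, e} | OUT={a, b, d}
  B1: | IN={a, b, d} | OUT={a, b, d, e}
  B2: | IN={a, b, d, e} | OUT={b, c, d, e}
  B3: | IN={c, d, e} | OUT={a, b, d, e}
  B4: | IN={b, e} | OUT={b, e}
  B5: | IN={b, e} | OUT={}

B5 is the boundary node: OUT[B5] = {}
Applying B5's transfer function to that OUT value gives IN[B5] (row B5 above).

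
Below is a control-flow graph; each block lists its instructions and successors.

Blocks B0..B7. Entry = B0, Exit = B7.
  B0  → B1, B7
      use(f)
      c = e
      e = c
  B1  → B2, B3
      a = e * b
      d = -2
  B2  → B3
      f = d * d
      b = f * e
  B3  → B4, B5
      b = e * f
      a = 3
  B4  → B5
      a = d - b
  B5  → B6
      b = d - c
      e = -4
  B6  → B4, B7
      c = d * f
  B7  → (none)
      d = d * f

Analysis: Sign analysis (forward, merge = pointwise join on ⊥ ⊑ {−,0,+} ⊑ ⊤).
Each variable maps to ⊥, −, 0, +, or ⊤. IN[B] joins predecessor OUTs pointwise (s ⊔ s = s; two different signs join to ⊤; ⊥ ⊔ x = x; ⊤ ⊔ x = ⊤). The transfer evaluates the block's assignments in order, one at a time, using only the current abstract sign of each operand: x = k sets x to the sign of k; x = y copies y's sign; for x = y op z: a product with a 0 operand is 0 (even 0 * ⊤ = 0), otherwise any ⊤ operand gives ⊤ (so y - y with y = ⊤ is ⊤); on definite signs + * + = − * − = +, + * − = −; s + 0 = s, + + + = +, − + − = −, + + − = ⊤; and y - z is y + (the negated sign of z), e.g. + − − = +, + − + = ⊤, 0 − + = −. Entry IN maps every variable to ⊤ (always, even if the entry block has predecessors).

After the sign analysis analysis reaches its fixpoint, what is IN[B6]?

Answer: {a: ⊤, b: ⊤, c: ⊤, d: -, e: -, f: ⊤}

Derivation:
Converged values:
  B0:  IN=(all ⊤)  OUT=(all ⊤)
  B1:  IN=(all ⊤)  OUT={d:-; rest ⊤}
  B2:  IN={d:-; rest ⊤}  OUT={d:-, f:+; rest ⊤}
  B3:  IN={d:-; rest ⊤}  OUT={a:+, d:-; rest ⊤}
  B4:  IN={d:-; rest ⊤}  OUT={d:-; rest ⊤}
  B5:  IN={d:-; rest ⊤}  OUT={d:-, e:-; rest ⊤}
  B6:  IN={d:-, e:-; rest ⊤}  OUT={d:-, e:-; rest ⊤}
  B7:  IN=(all ⊤)  OUT=(all ⊤)

Merge at B6: IN[B6] = OUT[B5] = {a: ⊤, b: ⊤, c: ⊤, d: -, e: -, f: ⊤}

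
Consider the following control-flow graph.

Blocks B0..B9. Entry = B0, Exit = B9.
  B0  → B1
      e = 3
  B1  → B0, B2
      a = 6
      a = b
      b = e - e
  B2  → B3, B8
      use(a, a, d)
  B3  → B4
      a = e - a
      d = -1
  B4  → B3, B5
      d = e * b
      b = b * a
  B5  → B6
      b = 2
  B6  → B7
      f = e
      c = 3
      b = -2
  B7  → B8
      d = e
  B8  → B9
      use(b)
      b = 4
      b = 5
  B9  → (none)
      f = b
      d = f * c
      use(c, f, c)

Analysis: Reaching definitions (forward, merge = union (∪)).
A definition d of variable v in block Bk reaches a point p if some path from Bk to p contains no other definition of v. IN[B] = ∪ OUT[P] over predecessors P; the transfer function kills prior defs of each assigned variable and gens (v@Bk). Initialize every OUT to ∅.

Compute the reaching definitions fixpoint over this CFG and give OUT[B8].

Converged values:
  B0:  IN={a@B1, b@B1, e@B0}  OUT={a@B1, b@B1, e@B0}
  B1:  IN={a@B1, b@B1, e@B0}  OUT={a@B1, b@B1, e@B0}
  B2:  IN={a@B1, b@B1, e@B0}  OUT={a@B1, b@B1, e@B0}
  B3:  IN={a@B1, a@B3, b@B1, b@B4, d@B4, e@B0}  OUT={a@B3, b@B1, b@B4, d@B3, e@B0}
  B4:  IN={a@B3, b@B1, b@B4, d@B3, e@B0}  OUT={a@B3, b@B4, d@B4, e@B0}
  B5:  IN={a@B3, b@B4, d@B4, e@B0}  OUT={a@B3, b@B5, d@B4, e@B0}
  B6:  IN={a@B3, b@B5, d@B4, e@B0}  OUT={a@B3, b@B6, c@B6, d@B4, e@B0, f@B6}
  B7:  IN={a@B3, b@B6, c@B6, d@B4, e@B0, f@B6}  OUT={a@B3, b@B6, c@B6, d@B7, e@B0, f@B6}
  B8:  IN={a@B1, a@B3, b@B1, b@B6, c@B6, d@B7, e@B0, f@B6}  OUT={a@B1, a@B3, b@B8, c@B6, d@B7, e@B0, f@B6}
  B9:  IN={a@B1, a@B3, b@B8, c@B6, d@B7, e@B0, f@B6}  OUT={a@B1, a@B3, b@B8, c@B6, d@B9, e@B0, f@B9}

Merge at B8: IN[B8] = OUT[B2] ⊔ OUT[B7] = {a@B1, a@B3, b@B1, b@B6, c@B6, d@B7, e@B0, f@B6}
Applying B8's transfer function to that IN value gives OUT[B8] (row B8 above).

Answer: {a@B1, a@B3, b@B8, c@B6, d@B7, e@B0, f@B6}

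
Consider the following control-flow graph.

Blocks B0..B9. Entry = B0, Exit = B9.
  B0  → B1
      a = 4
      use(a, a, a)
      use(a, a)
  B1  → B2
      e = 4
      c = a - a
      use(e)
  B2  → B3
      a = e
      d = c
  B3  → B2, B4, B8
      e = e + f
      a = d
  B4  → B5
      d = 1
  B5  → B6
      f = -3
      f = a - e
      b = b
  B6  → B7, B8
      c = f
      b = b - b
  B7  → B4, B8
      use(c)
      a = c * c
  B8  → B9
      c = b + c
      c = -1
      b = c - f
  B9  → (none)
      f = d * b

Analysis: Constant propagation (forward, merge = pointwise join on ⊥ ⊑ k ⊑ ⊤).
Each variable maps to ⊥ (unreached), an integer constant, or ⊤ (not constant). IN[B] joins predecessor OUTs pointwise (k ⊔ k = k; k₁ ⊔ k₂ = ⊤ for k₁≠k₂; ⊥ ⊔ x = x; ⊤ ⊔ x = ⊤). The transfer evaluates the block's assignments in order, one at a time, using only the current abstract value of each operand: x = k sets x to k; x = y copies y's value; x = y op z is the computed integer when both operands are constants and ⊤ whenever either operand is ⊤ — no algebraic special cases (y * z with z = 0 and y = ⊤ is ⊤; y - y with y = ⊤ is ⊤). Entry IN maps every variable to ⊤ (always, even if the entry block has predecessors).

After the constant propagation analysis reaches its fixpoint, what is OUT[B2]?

Converged values:
  B0:   IN=(all ⊤)   OUT={a:4; rest ⊤}
  B1:   IN={a:4; rest ⊤}   OUT={a:4, c:0, e:4; rest ⊤}
  B2:   IN={c:0; rest ⊤}   OUT={c:0, d:0; rest ⊤}
  B3:   IN={c:0, d:0; rest ⊤}   OUT={a:0, c:0, d:0; rest ⊤}
  B4:   IN=(all ⊤)   OUT={d:1; rest ⊤}
  B5:   IN={d:1; rest ⊤}   OUT={d:1; rest ⊤}
  B6:   IN={d:1; rest ⊤}   OUT={d:1; rest ⊤}
  B7:   IN={d:1; rest ⊤}   OUT={d:1; rest ⊤}
  B8:   IN=(all ⊤)   OUT={c:-1; rest ⊤}
  B9:   IN={c:-1; rest ⊤}   OUT={c:-1; rest ⊤}

Merge at B2: IN[B2] = OUT[B1] ⊔ OUT[B3] = {a: ⊤, b: ⊤, c: 0, d: ⊤, e: ⊤, f: ⊤}
Applying B2's transfer function to that IN value gives OUT[B2] (row B2 above).

Answer: {a: ⊤, b: ⊤, c: 0, d: 0, e: ⊤, f: ⊤}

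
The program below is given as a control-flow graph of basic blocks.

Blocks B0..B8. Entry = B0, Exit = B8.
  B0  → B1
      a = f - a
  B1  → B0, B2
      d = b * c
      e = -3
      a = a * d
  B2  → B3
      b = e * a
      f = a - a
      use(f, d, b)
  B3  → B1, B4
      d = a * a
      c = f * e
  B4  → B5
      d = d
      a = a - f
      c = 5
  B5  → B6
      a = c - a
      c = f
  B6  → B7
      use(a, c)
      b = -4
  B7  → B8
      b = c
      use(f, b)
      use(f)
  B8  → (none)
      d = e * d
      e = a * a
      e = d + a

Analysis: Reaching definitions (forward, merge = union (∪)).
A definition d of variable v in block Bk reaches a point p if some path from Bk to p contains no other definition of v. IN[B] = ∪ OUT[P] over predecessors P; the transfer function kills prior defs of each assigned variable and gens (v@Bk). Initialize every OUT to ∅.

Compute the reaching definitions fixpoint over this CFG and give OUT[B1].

Answer: {a@B1, b@B2, c@B3, d@B1, e@B1, f@B2}

Derivation:
Converged values:
  B0: | IN={a@B1, b@B2, c@B3, d@B1, e@B1, f@B2} | OUT={a@B0, b@B2, c@B3, d@B1, e@B1, f@B2}
  B1: | IN={a@B0, a@B1, b@B2, c@B3, d@B1, d@B3, e@B1, f@B2} | OUT={a@B1, b@B2, c@B3, d@B1, e@B1, f@B2}
  B2: | IN={a@B1, b@B2, c@B3, d@B1, e@B1, f@B2} | OUT={a@B1, b@B2, c@B3, d@B1, e@B1, f@B2}
  B3: | IN={a@B1, b@B2, c@B3, d@B1, e@B1, f@B2} | OUT={a@B1, b@B2, c@B3, d@B3, e@B1, f@B2}
  B4: | IN={a@B1, b@B2, c@B3, d@B3, e@B1, f@B2} | OUT={a@B4, b@B2, c@B4, d@B4, e@B1, f@B2}
  B5: | IN={a@B4, b@B2, c@B4, d@B4, e@B1, f@B2} | OUT={a@B5, b@B2, c@B5, d@B4, e@B1, f@B2}
  B6: | IN={a@B5, b@B2, c@B5, d@B4, e@B1, f@B2} | OUT={a@B5, b@B6, c@B5, d@B4, e@B1, f@B2}
  B7: | IN={a@B5, b@B6, c@B5, d@B4, e@B1, f@B2} | OUT={a@B5, b@B7, c@B5, d@B4, e@B1, f@B2}
  B8: | IN={a@B5, b@B7, c@B5, d@B4, e@B1, f@B2} | OUT={a@B5, b@B7, c@B5, d@B8, e@B8, f@B2}

Merge at B1: IN[B1] = OUT[B0] ⊔ OUT[B3] = {a@B0, a@B1, b@B2, c@B3, d@B1, d@B3, e@B1, f@B2}
Applying B1's transfer function to that IN value gives OUT[B1] (row B1 above).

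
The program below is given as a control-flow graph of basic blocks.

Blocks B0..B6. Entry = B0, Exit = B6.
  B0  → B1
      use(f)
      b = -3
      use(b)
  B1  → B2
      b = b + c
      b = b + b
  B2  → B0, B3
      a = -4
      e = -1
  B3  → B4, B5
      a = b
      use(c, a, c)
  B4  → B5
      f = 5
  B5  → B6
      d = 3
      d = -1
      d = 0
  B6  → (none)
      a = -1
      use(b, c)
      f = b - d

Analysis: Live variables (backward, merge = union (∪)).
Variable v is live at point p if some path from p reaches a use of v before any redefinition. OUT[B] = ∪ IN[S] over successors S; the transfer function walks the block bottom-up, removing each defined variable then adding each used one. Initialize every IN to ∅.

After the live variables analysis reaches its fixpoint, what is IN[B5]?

Converged values:
  B0: | IN={c, f} | OUT={b, c, f}
  B1: | IN={b, c, f} | OUT={b, c, f}
  B2: | IN={b, c, f} | OUT={b, c, f}
  B3: | IN={b, c} | OUT={b, c}
  B4: | IN={b, c} | OUT={b, c}
  B5: | IN={b, c} | OUT={b, c, d}
  B6: | IN={b, c, d} | OUT={}

Merge at B5: OUT[B5] = IN[B6] = {b, c, d}
Applying B5's transfer function to that OUT value gives IN[B5] (row B5 above).

Answer: {b, c}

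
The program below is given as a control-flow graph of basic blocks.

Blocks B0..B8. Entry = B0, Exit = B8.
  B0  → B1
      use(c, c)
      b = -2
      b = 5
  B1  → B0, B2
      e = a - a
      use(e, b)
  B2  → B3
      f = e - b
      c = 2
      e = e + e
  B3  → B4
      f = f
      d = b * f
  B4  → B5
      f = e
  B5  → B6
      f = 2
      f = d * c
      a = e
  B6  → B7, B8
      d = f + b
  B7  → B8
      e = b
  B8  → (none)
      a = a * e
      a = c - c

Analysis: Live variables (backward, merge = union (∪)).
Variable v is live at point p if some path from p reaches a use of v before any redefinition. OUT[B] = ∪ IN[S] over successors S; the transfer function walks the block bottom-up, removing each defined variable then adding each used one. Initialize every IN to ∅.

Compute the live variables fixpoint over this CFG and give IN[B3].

Answer: {b, c, e, f}

Trace:
Fixpoint table:
  B0:  IN={a, c}  OUT={a, b, c}
  B1:  IN={a, b, c}  OUT={a, b, c, e}
  B2:  IN={b, e}  OUT={b, c, e, f}
  B3:  IN={b, c, e, f}  OUT={b, c, d, e}
  B4:  IN={b, c, d, e}  OUT={b, c, d, e}
  B5:  IN={b, c, d, e}  OUT={a, b, c, e, f}
  B6:  IN={a, b, c, e, f}  OUT={a, b, c, e}
  B7:  IN={a, b, c}  OUT={a, c, e}
  B8:  IN={a, c, e}  OUT={}

Merge at B3: OUT[B3] = IN[B4] = {b, c, d, e}
Applying B3's transfer function to that OUT value gives IN[B3] (row B3 above).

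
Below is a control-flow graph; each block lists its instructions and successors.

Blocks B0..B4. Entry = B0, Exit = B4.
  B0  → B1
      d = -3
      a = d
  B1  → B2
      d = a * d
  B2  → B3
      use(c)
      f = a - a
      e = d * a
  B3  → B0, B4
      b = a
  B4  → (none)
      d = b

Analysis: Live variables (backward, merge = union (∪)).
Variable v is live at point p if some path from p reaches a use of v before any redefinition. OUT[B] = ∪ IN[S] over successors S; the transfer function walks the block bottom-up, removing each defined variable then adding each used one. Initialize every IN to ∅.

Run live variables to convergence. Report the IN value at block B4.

Answer: {b}

Trace:
Per-block solution:
  B0: | IN={c} | OUT={a, c, d}
  B1: | IN={a, c, d} | OUT={a, c, d}
  B2: | IN={a, c, d} | OUT={a, c}
  B3: | IN={a, c} | OUT={b, c}
  B4: | IN={b} | OUT={}

B4 is the boundary node: OUT[B4] = {}
Applying B4's transfer function to that OUT value gives IN[B4] (row B4 above).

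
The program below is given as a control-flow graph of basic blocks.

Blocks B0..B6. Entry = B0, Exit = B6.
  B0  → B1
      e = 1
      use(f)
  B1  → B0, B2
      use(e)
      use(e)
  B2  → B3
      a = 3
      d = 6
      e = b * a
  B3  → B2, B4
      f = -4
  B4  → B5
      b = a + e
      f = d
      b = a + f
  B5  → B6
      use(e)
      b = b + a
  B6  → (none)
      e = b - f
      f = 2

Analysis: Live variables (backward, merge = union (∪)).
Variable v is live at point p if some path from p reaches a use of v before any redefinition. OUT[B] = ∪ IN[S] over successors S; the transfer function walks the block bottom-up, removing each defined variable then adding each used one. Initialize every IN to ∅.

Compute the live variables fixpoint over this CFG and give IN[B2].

Answer: {b}

Derivation:
Per-block solution:
  B0:   IN={b, f}   OUT={b, e, f}
  B1:   IN={b, e, f}   OUT={b, f}
  B2:   IN={b}   OUT={a, b, d, e}
  B3:   IN={a, b, d, e}   OUT={a, b, d, e}
  B4:   IN={a, d, e}   OUT={a, b, e, f}
  B5:   IN={a, b, e, f}   OUT={b, f}
  B6:   IN={b, f}   OUT={}

Merge at B2: OUT[B2] = IN[B3] = {a, b, d, e}
Applying B2's transfer function to that OUT value gives IN[B2] (row B2 above).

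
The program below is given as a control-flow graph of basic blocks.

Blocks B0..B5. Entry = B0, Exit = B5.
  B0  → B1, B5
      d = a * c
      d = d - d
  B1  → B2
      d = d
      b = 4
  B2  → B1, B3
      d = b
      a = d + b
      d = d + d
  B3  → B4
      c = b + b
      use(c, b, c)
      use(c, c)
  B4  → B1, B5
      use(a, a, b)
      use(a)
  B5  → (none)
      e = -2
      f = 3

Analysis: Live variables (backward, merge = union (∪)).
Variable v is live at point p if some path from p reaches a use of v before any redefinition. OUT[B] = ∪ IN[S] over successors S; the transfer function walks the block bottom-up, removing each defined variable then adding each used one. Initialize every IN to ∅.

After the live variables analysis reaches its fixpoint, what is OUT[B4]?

Per-block solution:
  B0:   IN={a, c}   OUT={d}
  B1:   IN={d}   OUT={b}
  B2:   IN={b}   OUT={a, b, d}
  B3:   IN={a, b, d}   OUT={a, b, d}
  B4:   IN={a, b, d}   OUT={d}
  B5:   IN={}   OUT={}

Merge at B4: OUT[B4] = IN[B1] ⊔ IN[B5] = {d}

Answer: {d}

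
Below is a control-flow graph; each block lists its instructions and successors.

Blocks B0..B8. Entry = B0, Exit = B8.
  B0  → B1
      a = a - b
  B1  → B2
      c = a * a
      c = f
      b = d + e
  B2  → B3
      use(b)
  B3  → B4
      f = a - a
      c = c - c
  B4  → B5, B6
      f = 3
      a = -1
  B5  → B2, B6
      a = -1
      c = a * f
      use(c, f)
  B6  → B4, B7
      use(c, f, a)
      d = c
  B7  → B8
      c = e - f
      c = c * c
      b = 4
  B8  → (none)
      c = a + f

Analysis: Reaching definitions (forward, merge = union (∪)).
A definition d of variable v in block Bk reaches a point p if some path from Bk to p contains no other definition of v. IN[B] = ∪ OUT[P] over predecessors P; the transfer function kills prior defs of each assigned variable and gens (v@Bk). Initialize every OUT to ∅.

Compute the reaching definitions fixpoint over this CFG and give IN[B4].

Answer: {a@B0, a@B4, a@B5, b@B1, c@B3, c@B5, d@B6, f@B3, f@B4}

Derivation:
Per-block solution:
  B0: | IN={} | OUT={a@B0}
  B1: | IN={a@B0} | OUT={a@B0, b@B1, c@B1}
  B2: | IN={a@B0, a@B5, b@B1, c@B1, c@B5, d@B6, f@B4} | OUT={a@B0, a@B5, b@B1, c@B1, c@B5, d@B6, f@B4}
  B3: | IN={a@B0, a@B5, b@B1, c@B1, c@B5, d@B6, f@B4} | OUT={a@B0, a@B5, b@B1, c@B3, d@B6, f@B3}
  B4: | IN={a@B0, a@B4, a@B5, b@B1, c@B3, c@B5, d@B6, f@B3, f@B4} | OUT={a@B4, b@B1, c@B3, c@B5, d@B6, f@B4}
  B5: | IN={a@B4, b@B1, c@B3, c@B5, d@B6, f@B4} | OUT={a@B5, b@B1, c@B5, d@B6, f@B4}
  B6: | IN={a@B4, a@B5, b@B1, c@B3, c@B5, d@B6, f@B4} | OUT={a@B4, a@B5, b@B1, c@B3, c@B5, d@B6, f@B4}
  B7: | IN={a@B4, a@B5, b@B1, c@B3, c@B5, d@B6, f@B4} | OUT={a@B4, a@B5, b@B7, c@B7, d@B6, f@B4}
  B8: | IN={a@B4, a@B5, b@B7, c@B7, d@B6, f@B4} | OUT={a@B4, a@B5, b@B7, c@B8, d@B6, f@B4}

Merge at B4: IN[B4] = OUT[B3] ⊔ OUT[B6] = {a@B0, a@B4, a@B5, b@B1, c@B3, c@B5, d@B6, f@B3, f@B4}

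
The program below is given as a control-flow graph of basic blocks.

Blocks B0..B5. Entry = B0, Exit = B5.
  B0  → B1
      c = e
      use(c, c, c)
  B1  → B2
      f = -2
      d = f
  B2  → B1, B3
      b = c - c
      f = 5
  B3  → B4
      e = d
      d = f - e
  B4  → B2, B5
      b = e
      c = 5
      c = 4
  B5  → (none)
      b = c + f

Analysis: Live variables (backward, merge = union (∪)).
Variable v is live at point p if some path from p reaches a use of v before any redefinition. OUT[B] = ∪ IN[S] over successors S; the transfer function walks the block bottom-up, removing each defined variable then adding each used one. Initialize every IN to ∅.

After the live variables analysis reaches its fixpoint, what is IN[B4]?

Converged values:
  B0:  IN={e}  OUT={c}
  B1:  IN={c}  OUT={c, d}
  B2:  IN={c, d}  OUT={c, d, f}
  B3:  IN={d, f}  OUT={d, e, f}
  B4:  IN={d, e, f}  OUT={c, d, f}
  B5:  IN={c, f}  OUT={}

Merge at B4: OUT[B4] = IN[B2] ⊔ IN[B5] = {c, d, f}
Applying B4's transfer function to that OUT value gives IN[B4] (row B4 above).

Answer: {d, e, f}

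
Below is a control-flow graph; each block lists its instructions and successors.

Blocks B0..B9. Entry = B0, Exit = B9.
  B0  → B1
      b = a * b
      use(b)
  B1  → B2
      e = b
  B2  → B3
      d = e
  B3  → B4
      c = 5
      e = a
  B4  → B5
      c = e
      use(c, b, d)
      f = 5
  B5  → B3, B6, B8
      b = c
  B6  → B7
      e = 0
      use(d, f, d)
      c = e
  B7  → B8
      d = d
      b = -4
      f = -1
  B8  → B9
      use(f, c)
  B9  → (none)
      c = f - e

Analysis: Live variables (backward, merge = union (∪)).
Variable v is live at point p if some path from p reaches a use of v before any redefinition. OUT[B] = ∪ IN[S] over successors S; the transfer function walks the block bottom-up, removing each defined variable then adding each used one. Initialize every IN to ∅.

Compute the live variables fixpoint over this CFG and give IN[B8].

Answer: {c, e, f}

Derivation:
Per-block solution:
  B0:  IN={a, b}  OUT={a, b}
  B1:  IN={a, b}  OUT={a, b, e}
  B2:  IN={a, b, e}  OUT={a, b, d}
  B3:  IN={a, b, d}  OUT={a, b, d, e}
  B4:  IN={a, b, d, e}  OUT={a, c, d, e, f}
  B5:  IN={a, c, d, e, f}  OUT={a, b, c, d, e, f}
  B6:  IN={d, f}  OUT={c, d, e}
  B7:  IN={c, d, e}  OUT={c, e, f}
  B8:  IN={c, e, f}  OUT={e, f}
  B9:  IN={e, f}  OUT={}

Merge at B8: OUT[B8] = IN[B9] = {e, f}
Applying B8's transfer function to that OUT value gives IN[B8] (row B8 above).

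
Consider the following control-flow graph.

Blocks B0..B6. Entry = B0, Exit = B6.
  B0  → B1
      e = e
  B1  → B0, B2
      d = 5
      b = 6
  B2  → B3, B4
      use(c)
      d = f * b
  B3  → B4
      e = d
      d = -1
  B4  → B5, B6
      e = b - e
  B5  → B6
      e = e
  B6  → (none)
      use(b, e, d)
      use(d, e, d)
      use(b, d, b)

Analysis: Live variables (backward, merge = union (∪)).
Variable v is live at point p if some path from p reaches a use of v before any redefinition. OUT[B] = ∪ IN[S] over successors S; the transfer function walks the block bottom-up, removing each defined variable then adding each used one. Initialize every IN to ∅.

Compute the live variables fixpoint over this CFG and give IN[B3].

Answer: {b, d}

Trace:
Converged values:
  B0:   IN={c, e, f}   OUT={c, e, f}
  B1:   IN={c, e, f}   OUT={b, c, e, f}
  B2:   IN={b, c, e, f}   OUT={b, d, e}
  B3:   IN={b, d}   OUT={b, d, e}
  B4:   IN={b, d, e}   OUT={b, d, e}
  B5:   IN={b, d, e}   OUT={b, d, e}
  B6:   IN={b, d, e}   OUT={}

Merge at B3: OUT[B3] = IN[B4] = {b, d, e}
Applying B3's transfer function to that OUT value gives IN[B3] (row B3 above).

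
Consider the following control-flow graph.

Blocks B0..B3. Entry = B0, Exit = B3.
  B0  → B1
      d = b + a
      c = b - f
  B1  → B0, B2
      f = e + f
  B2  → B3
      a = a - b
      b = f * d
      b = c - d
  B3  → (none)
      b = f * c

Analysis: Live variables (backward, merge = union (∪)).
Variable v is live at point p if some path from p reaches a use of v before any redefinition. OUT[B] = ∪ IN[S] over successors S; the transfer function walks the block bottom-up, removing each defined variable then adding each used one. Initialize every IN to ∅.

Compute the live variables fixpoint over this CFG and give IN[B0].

Answer: {a, b, e, f}

Trace:
Fixpoint table:
  B0:  IN={a, b, e, f}  OUT={a, b, c, d, e, f}
  B1:  IN={a, b, c, d, e, f}  OUT={a, b, c, d, e, f}
  B2:  IN={a, b, c, d, f}  OUT={c, f}
  B3:  IN={c, f}  OUT={}

Merge at B0: OUT[B0] = IN[B1] = {a, b, c, d, e, f}
Applying B0's transfer function to that OUT value gives IN[B0] (row B0 above).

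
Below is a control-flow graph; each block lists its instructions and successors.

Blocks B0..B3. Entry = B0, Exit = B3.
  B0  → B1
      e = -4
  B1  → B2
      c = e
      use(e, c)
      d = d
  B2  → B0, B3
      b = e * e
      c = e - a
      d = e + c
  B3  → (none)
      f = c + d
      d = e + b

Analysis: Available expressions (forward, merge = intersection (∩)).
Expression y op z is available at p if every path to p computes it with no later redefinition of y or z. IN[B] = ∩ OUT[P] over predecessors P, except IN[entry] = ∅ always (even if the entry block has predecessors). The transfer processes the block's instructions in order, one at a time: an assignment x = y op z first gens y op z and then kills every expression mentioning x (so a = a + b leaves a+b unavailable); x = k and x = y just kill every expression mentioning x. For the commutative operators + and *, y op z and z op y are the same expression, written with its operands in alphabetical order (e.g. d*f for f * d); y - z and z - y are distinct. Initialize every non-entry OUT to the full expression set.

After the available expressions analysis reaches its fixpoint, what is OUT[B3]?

Answer: {b+e, c+e, e*e, e-a}

Trace:
Per-block solution:
  B0:   IN={}   OUT={}
  B1:   IN={}   OUT={}
  B2:   IN={}   OUT={c+e, e*e, e-a}
  B3:   IN={c+e, e*e, e-a}   OUT={b+e, c+e, e*e, e-a}

Merge at B3: IN[B3] = OUT[B2] = {c+e, e*e, e-a}
Applying B3's transfer function to that IN value gives OUT[B3] (row B3 above).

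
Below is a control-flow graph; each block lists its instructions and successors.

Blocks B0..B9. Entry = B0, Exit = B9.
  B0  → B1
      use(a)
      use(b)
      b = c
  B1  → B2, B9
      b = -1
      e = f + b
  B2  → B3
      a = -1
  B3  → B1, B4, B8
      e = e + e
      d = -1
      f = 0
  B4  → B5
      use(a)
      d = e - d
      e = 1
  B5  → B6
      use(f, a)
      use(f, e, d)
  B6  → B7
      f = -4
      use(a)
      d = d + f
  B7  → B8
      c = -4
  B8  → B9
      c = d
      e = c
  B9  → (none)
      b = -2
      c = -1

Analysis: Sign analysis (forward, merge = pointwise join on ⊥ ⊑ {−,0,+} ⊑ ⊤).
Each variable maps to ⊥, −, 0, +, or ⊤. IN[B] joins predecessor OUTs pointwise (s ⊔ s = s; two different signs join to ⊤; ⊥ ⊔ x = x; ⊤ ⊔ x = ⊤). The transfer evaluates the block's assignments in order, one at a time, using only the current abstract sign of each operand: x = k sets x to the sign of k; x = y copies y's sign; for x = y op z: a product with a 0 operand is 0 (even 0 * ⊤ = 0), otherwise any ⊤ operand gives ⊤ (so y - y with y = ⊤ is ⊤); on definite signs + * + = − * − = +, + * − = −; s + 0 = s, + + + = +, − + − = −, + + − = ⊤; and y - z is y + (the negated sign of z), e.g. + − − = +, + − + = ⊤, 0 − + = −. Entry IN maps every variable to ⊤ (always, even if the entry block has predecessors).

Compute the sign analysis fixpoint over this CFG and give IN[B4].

Answer: {a: -, b: -, c: ⊤, d: -, e: ⊤, f: 0}

Working:
Converged values:
  B0: | IN=(all ⊤) | OUT=(all ⊤)
  B1: | IN=(all ⊤) | OUT={b:-; rest ⊤}
  B2: | IN={b:-; rest ⊤} | OUT={a:-, b:-; rest ⊤}
  B3: | IN={a:-, b:-; rest ⊤} | OUT={a:-, b:-, d:-, f:0; rest ⊤}
  B4: | IN={a:-, b:-, d:-, f:0; rest ⊤} | OUT={a:-, b:-, e:+, f:0; rest ⊤}
  B5: | IN={a:-, b:-, e:+, f:0; rest ⊤} | OUT={a:-, b:-, e:+, f:0; rest ⊤}
  B6: | IN={a:-, b:-, e:+, f:0; rest ⊤} | OUT={a:-, b:-, e:+, f:-; rest ⊤}
  B7: | IN={a:-, b:-, e:+, f:-; rest ⊤} | OUT={a:-, b:-, c:-, e:+, f:-; rest ⊤}
  B8: | IN={a:-, b:-; rest ⊤} | OUT={a:-, b:-; rest ⊤}
  B9: | IN={b:-; rest ⊤} | OUT={b:-, c:-; rest ⊤}

Merge at B4: IN[B4] = OUT[B3] = {a: -, b: -, c: ⊤, d: -, e: ⊤, f: 0}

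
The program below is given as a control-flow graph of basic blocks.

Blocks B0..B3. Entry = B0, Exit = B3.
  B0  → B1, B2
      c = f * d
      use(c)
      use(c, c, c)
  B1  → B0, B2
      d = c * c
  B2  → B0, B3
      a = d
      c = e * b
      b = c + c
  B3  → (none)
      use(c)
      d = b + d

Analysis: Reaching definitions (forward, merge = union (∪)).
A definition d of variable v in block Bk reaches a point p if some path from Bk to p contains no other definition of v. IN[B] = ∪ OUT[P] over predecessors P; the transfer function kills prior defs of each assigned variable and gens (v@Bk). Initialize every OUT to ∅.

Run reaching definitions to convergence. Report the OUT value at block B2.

Answer: {a@B2, b@B2, c@B2, d@B1}

Working:
Fixpoint table:
  B0:  IN={a@B2, b@B2, c@B0, c@B2, d@B1}  OUT={a@B2, b@B2, c@B0, d@B1}
  B1:  IN={a@B2, b@B2, c@B0, d@B1}  OUT={a@B2, b@B2, c@B0, d@B1}
  B2:  IN={a@B2, b@B2, c@B0, d@B1}  OUT={a@B2, b@B2, c@B2, d@B1}
  B3:  IN={a@B2, b@B2, c@B2, d@B1}  OUT={a@B2, b@B2, c@B2, d@B3}

Merge at B2: IN[B2] = OUT[B0] ⊔ OUT[B1] = {a@B2, b@B2, c@B0, d@B1}
Applying B2's transfer function to that IN value gives OUT[B2] (row B2 above).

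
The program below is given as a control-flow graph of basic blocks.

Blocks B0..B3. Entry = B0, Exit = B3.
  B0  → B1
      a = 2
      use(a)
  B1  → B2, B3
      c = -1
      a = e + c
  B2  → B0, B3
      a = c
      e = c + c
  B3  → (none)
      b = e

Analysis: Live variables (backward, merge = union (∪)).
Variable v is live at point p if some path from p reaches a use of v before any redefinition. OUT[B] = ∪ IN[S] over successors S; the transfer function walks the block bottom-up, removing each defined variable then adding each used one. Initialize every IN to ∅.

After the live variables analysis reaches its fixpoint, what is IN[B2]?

Fixpoint table:
  B0:   IN={e}   OUT={e}
  B1:   IN={e}   OUT={c, e}
  B2:   IN={c}   OUT={e}
  B3:   IN={e}   OUT={}

Merge at B2: OUT[B2] = IN[B0] ⊔ IN[B3] = {e}
Applying B2's transfer function to that OUT value gives IN[B2] (row B2 above).

Answer: {c}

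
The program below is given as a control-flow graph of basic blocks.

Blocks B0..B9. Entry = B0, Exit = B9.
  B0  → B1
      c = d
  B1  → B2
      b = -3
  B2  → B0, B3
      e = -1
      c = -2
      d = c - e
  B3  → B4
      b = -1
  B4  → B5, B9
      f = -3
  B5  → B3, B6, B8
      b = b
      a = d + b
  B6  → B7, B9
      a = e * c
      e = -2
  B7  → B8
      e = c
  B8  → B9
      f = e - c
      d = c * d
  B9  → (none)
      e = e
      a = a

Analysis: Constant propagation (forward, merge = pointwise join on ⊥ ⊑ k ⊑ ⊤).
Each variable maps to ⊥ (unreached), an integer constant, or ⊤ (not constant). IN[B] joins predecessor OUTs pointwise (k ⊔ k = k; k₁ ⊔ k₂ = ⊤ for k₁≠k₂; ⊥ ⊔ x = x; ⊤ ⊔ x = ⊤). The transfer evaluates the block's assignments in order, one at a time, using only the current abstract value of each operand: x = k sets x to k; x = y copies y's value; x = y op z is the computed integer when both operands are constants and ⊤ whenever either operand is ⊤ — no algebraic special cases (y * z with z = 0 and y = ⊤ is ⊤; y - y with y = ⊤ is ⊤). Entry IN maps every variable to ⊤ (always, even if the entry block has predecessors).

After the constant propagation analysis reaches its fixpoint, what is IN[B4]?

Converged values:
  B0:   IN=(all ⊤)   OUT=(all ⊤)
  B1:   IN=(all ⊤)   OUT={b:-3; rest ⊤}
  B2:   IN={b:-3; rest ⊤}   OUT={b:-3, c:-2, d:-1, e:-1; rest ⊤}
  B3:   IN={c:-2, d:-1, e:-1; rest ⊤}   OUT={b:-1, c:-2, d:-1, e:-1; rest ⊤}
  B4:   IN={b:-1, c:-2, d:-1, e:-1; rest ⊤}   OUT={b:-1, c:-2, d:-1, e:-1, f:-3; rest ⊤}
  B5:   IN={b:-1, c:-2, d:-1, e:-1, f:-3; rest ⊤}   OUT={a:-2, b:-1, c:-2, d:-1, e:-1, f:-3; rest ⊤}
  B6:   IN={a:-2, b:-1, c:-2, d:-1, e:-1, f:-3; rest ⊤}   OUT={a:2, b:-1, c:-2, d:-1, e:-2, f:-3; rest ⊤}
  B7:   IN={a:2, b:-1, c:-2, d:-1, e:-2, f:-3; rest ⊤}   OUT={a:2, b:-1, c:-2, d:-1, e:-2, f:-3; rest ⊤}
  B8:   IN={b:-1, c:-2, d:-1, f:-3; rest ⊤}   OUT={b:-1, c:-2, d:2; rest ⊤}
  B9:   IN={b:-1, c:-2; rest ⊤}   OUT={b:-1, c:-2; rest ⊤}

Merge at B4: IN[B4] = OUT[B3] = {a: ⊤, b: -1, c: -2, d: -1, e: -1, f: ⊤}

Answer: {a: ⊤, b: -1, c: -2, d: -1, e: -1, f: ⊤}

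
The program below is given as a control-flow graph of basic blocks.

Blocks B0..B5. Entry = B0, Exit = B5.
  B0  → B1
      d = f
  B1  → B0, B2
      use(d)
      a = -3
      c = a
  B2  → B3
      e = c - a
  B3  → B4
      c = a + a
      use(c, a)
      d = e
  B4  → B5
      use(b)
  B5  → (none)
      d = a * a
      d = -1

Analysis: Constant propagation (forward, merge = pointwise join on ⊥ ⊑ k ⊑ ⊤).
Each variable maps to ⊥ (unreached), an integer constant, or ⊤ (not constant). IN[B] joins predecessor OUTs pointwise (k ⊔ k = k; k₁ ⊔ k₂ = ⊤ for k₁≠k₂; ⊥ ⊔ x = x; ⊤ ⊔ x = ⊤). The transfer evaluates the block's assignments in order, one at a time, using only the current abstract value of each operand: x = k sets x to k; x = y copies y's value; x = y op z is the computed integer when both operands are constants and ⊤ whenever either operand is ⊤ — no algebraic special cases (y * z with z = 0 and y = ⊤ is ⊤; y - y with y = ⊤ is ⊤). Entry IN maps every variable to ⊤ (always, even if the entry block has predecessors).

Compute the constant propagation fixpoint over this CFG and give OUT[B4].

Per-block solution:
  B0:   IN=(all ⊤)   OUT=(all ⊤)
  B1:   IN=(all ⊤)   OUT={a:-3, c:-3; rest ⊤}
  B2:   IN={a:-3, c:-3; rest ⊤}   OUT={a:-3, c:-3, e:0; rest ⊤}
  B3:   IN={a:-3, c:-3, e:0; rest ⊤}   OUT={a:-3, c:-6, d:0, e:0; rest ⊤}
  B4:   IN={a:-3, c:-6, d:0, e:0; rest ⊤}   OUT={a:-3, c:-6, d:0, e:0; rest ⊤}
  B5:   IN={a:-3, c:-6, d:0, e:0; rest ⊤}   OUT={a:-3, c:-6, d:-1, e:0; rest ⊤}

Merge at B4: IN[B4] = OUT[B3] = {a: -3, b: ⊤, c: -6, d: 0, e: 0, f: ⊤}
Applying B4's transfer function to that IN value gives OUT[B4] (row B4 above).

Answer: {a: -3, b: ⊤, c: -6, d: 0, e: 0, f: ⊤}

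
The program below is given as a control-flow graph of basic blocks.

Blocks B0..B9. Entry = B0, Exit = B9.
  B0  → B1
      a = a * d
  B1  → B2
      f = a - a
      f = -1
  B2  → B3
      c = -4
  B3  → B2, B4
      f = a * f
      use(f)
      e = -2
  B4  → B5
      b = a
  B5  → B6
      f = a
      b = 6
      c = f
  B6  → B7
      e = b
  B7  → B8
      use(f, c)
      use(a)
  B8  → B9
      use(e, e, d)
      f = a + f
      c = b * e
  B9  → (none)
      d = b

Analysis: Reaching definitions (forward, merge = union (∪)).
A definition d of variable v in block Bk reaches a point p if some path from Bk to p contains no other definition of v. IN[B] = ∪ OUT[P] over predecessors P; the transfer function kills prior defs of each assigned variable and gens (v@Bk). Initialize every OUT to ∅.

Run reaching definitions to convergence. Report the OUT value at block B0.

Answer: {a@B0}

Trace:
Per-block solution:
  B0:   IN={}   OUT={a@B0}
  B1:   IN={a@B0}   OUT={a@B0, f@B1}
  B2:   IN={a@B0, c@B2, e@B3, f@B1, f@B3}   OUT={a@B0, c@B2, e@B3, f@B1, f@B3}
  B3:   IN={a@B0, c@B2, e@B3, f@B1, f@B3}   OUT={a@B0, c@B2, e@B3, f@B3}
  B4:   IN={a@B0, c@B2, e@B3, f@B3}   OUT={a@B0, b@B4, c@B2, e@B3, f@B3}
  B5:   IN={a@B0, b@B4, c@B2, e@B3, f@B3}   OUT={a@B0, b@B5, c@B5, e@B3, f@B5}
  B6:   IN={a@B0, b@B5, c@B5, e@B3, f@B5}   OUT={a@B0, b@B5, c@B5, e@B6, f@B5}
  B7:   IN={a@B0, b@B5, c@B5, e@B6, f@B5}   OUT={a@B0, b@B5, c@B5, e@B6, f@B5}
  B8:   IN={a@B0, b@B5, c@B5, e@B6, f@B5}   OUT={a@B0, b@B5, c@B8, e@B6, f@B8}
  B9:   IN={a@B0, b@B5, c@B8, e@B6, f@B8}   OUT={a@B0, b@B5, c@B8, d@B9, e@B6, f@B8}

B0 is the boundary node: IN[B0] = {}
Applying B0's transfer function to that IN value gives OUT[B0] (row B0 above).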